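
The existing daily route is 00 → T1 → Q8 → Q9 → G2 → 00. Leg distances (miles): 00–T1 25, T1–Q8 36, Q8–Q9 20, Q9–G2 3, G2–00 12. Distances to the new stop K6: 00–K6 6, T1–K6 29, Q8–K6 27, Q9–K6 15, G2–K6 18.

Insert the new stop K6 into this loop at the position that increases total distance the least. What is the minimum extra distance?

Insertion cost between consecutive stops i–j is d(i,K6) + d(K6,j) − d(i,j):
  between 00 and T1: 6 + 29 − 25 = 10
  between T1 and Q8: 29 + 27 − 36 = 20
  between Q8 and Q9: 27 + 15 − 20 = 22
  between Q9 and G2: 15 + 18 − 3 = 30
  between G2 and 00: 18 + 6 − 12 = 12
Cheapest insertion is between 00 and T1, adding 10.
New total = 96 + 10 = 106.

Adding 10 miles by placing K6 on the 00–T1 leg.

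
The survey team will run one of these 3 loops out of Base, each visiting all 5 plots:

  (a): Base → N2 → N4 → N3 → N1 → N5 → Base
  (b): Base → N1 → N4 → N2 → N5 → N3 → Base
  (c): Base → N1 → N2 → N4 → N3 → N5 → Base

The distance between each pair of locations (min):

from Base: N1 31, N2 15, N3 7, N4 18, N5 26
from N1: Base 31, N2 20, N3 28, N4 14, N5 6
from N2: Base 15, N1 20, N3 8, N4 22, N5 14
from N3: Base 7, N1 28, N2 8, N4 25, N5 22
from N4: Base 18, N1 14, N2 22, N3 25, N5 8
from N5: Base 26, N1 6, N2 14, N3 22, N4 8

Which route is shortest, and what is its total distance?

110 min — (b) is the shortest.

(a): 15 + 22 + 25 + 28 + 6 + 26 = 122
(b): 31 + 14 + 22 + 14 + 22 + 7 = 110
(c): 31 + 20 + 22 + 25 + 22 + 26 = 146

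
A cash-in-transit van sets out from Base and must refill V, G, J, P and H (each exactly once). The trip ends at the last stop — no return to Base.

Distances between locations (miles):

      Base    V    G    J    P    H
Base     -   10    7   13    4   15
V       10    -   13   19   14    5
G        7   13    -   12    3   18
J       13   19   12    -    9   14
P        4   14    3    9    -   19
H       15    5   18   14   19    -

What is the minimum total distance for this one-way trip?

Minimum one-way distance = 38 miles.

There are 5! = 120 possible orderings.
Base → V → G → J → P → H: 10+13+12+9+19 = 63
Base → V → G → J → H → P: 10+13+12+14+19 = 68
Base → V → G → P → J → H: 10+13+3+9+14 = 49
Base → V → G → P → H → J: 10+13+3+19+14 = 59
Base → V → G → H → J → P: 10+13+18+14+9 = 64
Base → V → G → H → P → J: 10+13+18+19+9 = 69
Base → V → J → G → P → H: 10+19+12+3+19 = 63
Base → V → J → G → H → P: 10+19+12+18+19 = 78
Base → V → J → P → G → H: 10+19+9+3+18 = 59
Base → V → J → P → H → G: 10+19+9+19+18 = 75
Base → V → J → H → G → P: 10+19+14+18+3 = 64
Base → V → J → H → P → G: 10+19+14+19+3 = 65
Base → V → P → G → J → H: 10+14+3+12+14 = 53
Base → V → P → G → H → J: 10+14+3+18+14 = 59
… (106 more)
Base → G → P → J → H → V: 7+3+9+14+5 = 38  ← best
The minimum is 38.
One shortest path: Base → G → P → J → H → V.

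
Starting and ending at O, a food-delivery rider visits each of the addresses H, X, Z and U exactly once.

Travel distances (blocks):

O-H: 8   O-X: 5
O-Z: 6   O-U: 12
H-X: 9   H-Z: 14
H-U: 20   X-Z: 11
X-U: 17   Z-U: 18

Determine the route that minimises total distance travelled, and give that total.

Shortest round trip = 58 blocks.

There are 12 distinct closed tours to check (reversals are equivalent).
O - H - X - Z - U - O: 8+9+11+18+12 = 58
O - H - X - U - Z - O: 8+9+17+18+6 = 58
O - H - Z - X - U - O: 8+14+11+17+12 = 62
O - H - Z - U - X - O: 8+14+18+17+5 = 62
O - H - U - X - Z - O: 8+20+17+11+6 = 62
O - H - U - Z - X - O: 8+20+18+11+5 = 62
O - X - H - Z - U - O: 5+9+14+18+12 = 58
O - X - H - U - Z - O: 5+9+20+18+6 = 58
O - X - Z - H - U - O: 5+11+14+20+12 = 62
O - X - U - H - Z - O: 5+17+20+14+6 = 62
O - Z - H - X - U - O: 6+14+9+17+12 = 58
O - Z - X - H - U - O: 6+11+9+20+12 = 58
The minimum is 58.
One optimal route: O → H → X → Z → U → O (or its reverse).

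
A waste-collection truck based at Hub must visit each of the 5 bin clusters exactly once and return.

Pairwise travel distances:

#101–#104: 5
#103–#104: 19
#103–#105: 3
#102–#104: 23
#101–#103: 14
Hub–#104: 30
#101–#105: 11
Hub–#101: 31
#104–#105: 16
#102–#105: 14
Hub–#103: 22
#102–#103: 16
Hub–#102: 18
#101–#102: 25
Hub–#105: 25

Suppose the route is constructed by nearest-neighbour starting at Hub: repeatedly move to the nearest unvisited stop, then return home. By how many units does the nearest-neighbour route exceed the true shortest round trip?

Hub: #102=18, #103=22, #105=25, #104=30, #101=31 ⇒ #102
#102: #105=14, #103=16, #104=23, #101=25 ⇒ #105
#105: #103=3, #101=11, #104=16 ⇒ #103
#103: #101=14, #104=19 ⇒ #101
#101: #104=5 ⇒ #104
NN route Hub → #102 → #105 → #103 → #101 → #104 → Hub costs 84.
Optimal: Hub → #102 → #104 → #101 → #105 → #103 → Hub costs 82 (by enumerating all 60 distinct tours).
Excess = 84 − 82 = 2.

Excess over optimum: 2.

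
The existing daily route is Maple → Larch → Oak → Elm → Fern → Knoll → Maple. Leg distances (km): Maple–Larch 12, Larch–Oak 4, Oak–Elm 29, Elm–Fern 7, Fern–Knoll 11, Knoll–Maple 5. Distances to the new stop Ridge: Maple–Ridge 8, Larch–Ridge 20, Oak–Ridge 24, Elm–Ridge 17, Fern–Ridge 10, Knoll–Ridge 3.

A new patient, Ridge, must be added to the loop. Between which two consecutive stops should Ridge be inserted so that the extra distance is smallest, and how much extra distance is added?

Minimum extra distance: 2 km, inserting Ridge between Fern and Knoll.

Insertion cost between consecutive stops i–j is d(i,Ridge) + d(Ridge,j) − d(i,j):
  between Maple and Larch: 8 + 20 − 12 = 16
  between Larch and Oak: 20 + 24 − 4 = 40
  between Oak and Elm: 24 + 17 − 29 = 12
  between Elm and Fern: 17 + 10 − 7 = 20
  between Fern and Knoll: 10 + 3 − 11 = 2
  between Knoll and Maple: 3 + 8 − 5 = 6
Cheapest insertion is between Fern and Knoll, adding 2.
New total = 68 + 2 = 70.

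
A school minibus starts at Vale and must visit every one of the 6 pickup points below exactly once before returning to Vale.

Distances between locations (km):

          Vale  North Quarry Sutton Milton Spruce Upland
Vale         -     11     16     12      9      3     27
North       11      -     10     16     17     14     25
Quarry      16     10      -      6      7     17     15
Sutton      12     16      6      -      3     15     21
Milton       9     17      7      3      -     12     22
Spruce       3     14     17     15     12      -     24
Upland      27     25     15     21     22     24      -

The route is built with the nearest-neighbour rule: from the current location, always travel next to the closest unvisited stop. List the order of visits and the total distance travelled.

Nearest-neighbour total = 86 km; route Vale → Spruce → Milton → Sutton → Quarry → North → Upland → Vale.

From Vale: distances to unvisited — Spruce=3, Milton=9, North=11, Sutton=12, Quarry=16, Upland=27. Nearest is Spruce (3).
From Spruce: distances to unvisited — Milton=12, North=14, Sutton=15, Quarry=17, Upland=24. Nearest is Milton (12).
From Milton: distances to unvisited — Sutton=3, Quarry=7, North=17, Upland=22. Nearest is Sutton (3).
From Sutton: distances to unvisited — Quarry=6, North=16, Upland=21. Nearest is Quarry (6).
From Quarry: distances to unvisited — North=10, Upland=15. Nearest is North (10).
From North: distances to unvisited — Upland=25. Nearest is Upland (25).
Return Upland→Vale: 27.
Total = 3 + 12 + 3 + 6 + 10 + 25 + 27 = 86.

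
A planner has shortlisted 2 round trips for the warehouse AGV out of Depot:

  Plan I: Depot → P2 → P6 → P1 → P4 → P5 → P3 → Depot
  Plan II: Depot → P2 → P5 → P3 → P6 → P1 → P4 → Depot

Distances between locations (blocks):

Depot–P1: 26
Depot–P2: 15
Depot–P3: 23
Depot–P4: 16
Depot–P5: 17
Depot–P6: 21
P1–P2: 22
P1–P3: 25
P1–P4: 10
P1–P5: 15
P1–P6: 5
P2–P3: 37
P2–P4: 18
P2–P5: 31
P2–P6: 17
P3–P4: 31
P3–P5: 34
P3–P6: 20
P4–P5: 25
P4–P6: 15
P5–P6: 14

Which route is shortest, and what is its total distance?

129 blocks — Plan I is the shortest.

Plan I: 15 + 17 + 5 + 10 + 25 + 34 + 23 = 129
Plan II: 15 + 31 + 34 + 20 + 5 + 10 + 16 = 131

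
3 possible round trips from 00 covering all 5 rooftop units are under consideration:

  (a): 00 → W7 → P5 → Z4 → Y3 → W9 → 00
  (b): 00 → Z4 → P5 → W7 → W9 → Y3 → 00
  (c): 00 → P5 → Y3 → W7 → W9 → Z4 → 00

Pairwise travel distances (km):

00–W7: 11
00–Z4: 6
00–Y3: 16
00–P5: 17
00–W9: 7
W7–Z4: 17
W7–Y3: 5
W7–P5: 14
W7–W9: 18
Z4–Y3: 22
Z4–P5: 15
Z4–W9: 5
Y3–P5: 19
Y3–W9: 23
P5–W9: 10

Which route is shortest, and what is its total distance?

70 km — (c) is the shortest.

(a): 11 + 14 + 15 + 22 + 23 + 7 = 92
(b): 6 + 15 + 14 + 18 + 23 + 16 = 92
(c): 17 + 19 + 5 + 18 + 5 + 6 = 70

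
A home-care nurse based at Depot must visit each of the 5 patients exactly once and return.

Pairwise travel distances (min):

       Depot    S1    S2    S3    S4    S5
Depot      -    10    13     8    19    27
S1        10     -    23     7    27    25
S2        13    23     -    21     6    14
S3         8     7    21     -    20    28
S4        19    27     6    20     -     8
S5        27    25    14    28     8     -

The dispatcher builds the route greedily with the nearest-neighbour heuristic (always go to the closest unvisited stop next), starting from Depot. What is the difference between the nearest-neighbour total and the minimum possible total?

Depot: S3=8, S1=10, S2=13, S4=19, S5=27 ⇒ S3
S3: S1=7, S4=20, S2=21, S5=28 ⇒ S1
S1: S2=23, S5=25, S4=27 ⇒ S2
S2: S4=6, S5=14 ⇒ S4
S4: S5=8 ⇒ S5
NN route Depot → S3 → S1 → S2 → S4 → S5 → Depot costs 79.
Optimal: Depot → S2 → S4 → S5 → S1 → S3 → Depot costs 67 (by enumerating all 60 distinct tours).
Excess = 79 − 67 = 12.

The nearest-neighbour route is 12 min longer than optimal.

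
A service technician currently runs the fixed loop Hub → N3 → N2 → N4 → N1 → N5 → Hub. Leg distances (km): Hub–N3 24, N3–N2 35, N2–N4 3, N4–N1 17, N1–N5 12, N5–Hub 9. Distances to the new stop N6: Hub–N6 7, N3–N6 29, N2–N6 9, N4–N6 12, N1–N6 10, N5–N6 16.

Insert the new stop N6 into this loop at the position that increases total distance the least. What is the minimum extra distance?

Minimum extra distance: 3 km, inserting N6 between N3 and N2.

Insertion cost between consecutive stops i–j is d(i,N6) + d(N6,j) − d(i,j):
  between Hub and N3: 7 + 29 − 24 = 12
  between N3 and N2: 29 + 9 − 35 = 3
  between N2 and N4: 9 + 12 − 3 = 18
  between N4 and N1: 12 + 10 − 17 = 5
  between N1 and N5: 10 + 16 − 12 = 14
  between N5 and Hub: 16 + 7 − 9 = 14
Cheapest insertion is between N3 and N2, adding 3.
New total = 100 + 3 = 103.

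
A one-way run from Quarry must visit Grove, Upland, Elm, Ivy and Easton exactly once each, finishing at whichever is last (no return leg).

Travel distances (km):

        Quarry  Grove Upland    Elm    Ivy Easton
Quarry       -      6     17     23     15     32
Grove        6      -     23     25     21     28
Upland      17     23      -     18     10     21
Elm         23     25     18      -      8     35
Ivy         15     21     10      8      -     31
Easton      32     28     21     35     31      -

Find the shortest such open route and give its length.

There are 5! = 120 possible orderings.
Quarry→Grove→Upland→Elm→Ivy→Easton: 6+23+18+8+31 = 86
Quarry→Grove→Upland→Elm→Easton→Ivy: 6+23+18+35+31 = 113
Quarry→Grove→Upland→Ivy→Elm→Easton: 6+23+10+8+35 = 82
Quarry→Grove→Upland→Ivy→Easton→Elm: 6+23+10+31+35 = 105
Quarry→Grove→Upland→Easton→Elm→Ivy: 6+23+21+35+8 = 93
Quarry→Grove→Upland→Easton→Ivy→Elm: 6+23+21+31+8 = 89
Quarry→Grove→Elm→Upland→Ivy→Easton: 6+25+18+10+31 = 90
Quarry→Grove→Elm→Upland→Easton→Ivy: 6+25+18+21+31 = 101
Quarry→Grove→Elm→Ivy→Upland→Easton: 6+25+8+10+21 = 70
Quarry→Grove→Elm→Ivy→Easton→Upland: 6+25+8+31+21 = 91
Quarry→Grove→Elm→Easton→Upland→Ivy: 6+25+35+21+10 = 97
Quarry→Grove→Elm→Easton→Ivy→Upland: 6+25+35+31+10 = 107
Quarry→Grove→Ivy→Upland→Elm→Easton: 6+21+10+18+35 = 90
Quarry→Grove→Ivy→Upland→Easton→Elm: 6+21+10+21+35 = 93
… (106 more)
The minimum is 70.
One shortest path: Quarry → Grove → Elm → Ivy → Upland → Easton.

70 km — the minimum one-way total.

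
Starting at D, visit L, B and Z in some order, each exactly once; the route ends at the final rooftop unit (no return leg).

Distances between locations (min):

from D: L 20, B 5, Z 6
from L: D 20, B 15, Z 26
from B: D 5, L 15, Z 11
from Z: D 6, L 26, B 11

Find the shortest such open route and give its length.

Shortest open route: 32 min.

There are 3! = 6 possible orderings.
D→L→B→Z: 20+15+11 = 46
D→L→Z→B: 20+26+11 = 57
D→B→L→Z: 5+15+26 = 46
D→B→Z→L: 5+11+26 = 42
D→Z→L→B: 6+26+15 = 47
D→Z→B→L: 6+11+15 = 32
The minimum is 32.
One shortest path: D → Z → B → L.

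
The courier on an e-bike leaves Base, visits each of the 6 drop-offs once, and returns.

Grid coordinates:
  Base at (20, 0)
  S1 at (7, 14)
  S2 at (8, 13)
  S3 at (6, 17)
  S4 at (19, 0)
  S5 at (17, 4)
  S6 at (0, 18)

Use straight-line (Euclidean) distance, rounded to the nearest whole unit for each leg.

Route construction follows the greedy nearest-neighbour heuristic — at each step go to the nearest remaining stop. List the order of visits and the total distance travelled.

Total distance 55 via the nearest-neighbour route Base → S4 → S5 → S2 → S1 → S3 → S6 → Base.

Base → [S4:1 / S5:5 / S2:18 / S1:19 / S3:22 / S6:27] → S4 (1)
S4 → [S5:4 / S2:17 / S1:18 / S3:21 / S6:26] → S5 (4)
S5 → [S2:13 / S1:14 / S3:17 / S6:22] → S2 (13)
S2 → [S1:1 / S3:4 / S6:9] → S1 (1)
S1 → [S3:3 / S6:8] → S3 (3)
S3 → [S6:6] → S6 (6)
Return S6→Base: 27.
Total = 1 + 4 + 13 + 1 + 3 + 6 + 27 = 55.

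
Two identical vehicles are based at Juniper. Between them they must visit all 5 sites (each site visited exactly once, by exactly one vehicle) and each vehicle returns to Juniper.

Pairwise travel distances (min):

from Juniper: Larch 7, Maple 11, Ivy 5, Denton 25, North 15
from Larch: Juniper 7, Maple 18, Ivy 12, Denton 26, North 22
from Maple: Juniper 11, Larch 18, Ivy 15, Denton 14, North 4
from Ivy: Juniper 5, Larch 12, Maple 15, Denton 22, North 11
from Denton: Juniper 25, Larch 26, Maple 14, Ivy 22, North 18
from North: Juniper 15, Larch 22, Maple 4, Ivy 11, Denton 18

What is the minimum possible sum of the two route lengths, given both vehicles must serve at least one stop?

Check every non-empty split of the stops between the two vehicles; for each half take its own optimal tour:
  {Larch} + {Maple, Ivy, Denton, North}: 14 + 59 = 73
  {Maple} + {Larch, Ivy, Denton, North}: 22 + 67 = 89
  {Larch, Maple} + {Ivy, Denton, North}: 36 + 59 = 95
  {Ivy} + {Larch, Maple, Denton, North}: 10 + 66 = 76
  {Larch, Ivy} + {Maple, Denton, North}: 24 + 58 = 82
  {Maple, Ivy} + {Larch, Denton, North}: 31 + 66 = 97
  … (15 splits in total)
Best: vehicle 1 Juniper → Larch → Juniper = 14; vehicle 2 Juniper → Maple → Denton → North → Ivy → Juniper = 59; combined 73.

Minimum combined distance: 73 min.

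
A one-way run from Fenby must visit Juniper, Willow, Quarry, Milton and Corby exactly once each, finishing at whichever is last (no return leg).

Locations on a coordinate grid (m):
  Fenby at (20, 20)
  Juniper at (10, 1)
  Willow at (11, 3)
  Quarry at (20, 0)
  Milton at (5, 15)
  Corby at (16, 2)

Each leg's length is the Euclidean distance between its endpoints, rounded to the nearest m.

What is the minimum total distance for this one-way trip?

There are 5! = 120 possible orderings.
Fenby → Juniper → Willow → Quarry → Milton → Corby: 21+2+9+21+17 = 70
Fenby → Juniper → Willow → Quarry → Corby → Milton: 21+2+9+4+17 = 53
Fenby → Juniper → Willow → Milton → Quarry → Corby: 21+2+13+21+4 = 61
Fenby → Juniper → Willow → Milton → Corby → Quarry: 21+2+13+17+4 = 57
Fenby → Juniper → Willow → Corby → Quarry → Milton: 21+2+5+4+21 = 53
Fenby → Juniper → Willow → Corby → Milton → Quarry: 21+2+5+17+21 = 66
Fenby → Juniper → Quarry → Willow → Milton → Corby: 21+10+9+13+17 = 70
Fenby → Juniper → Quarry → Willow → Corby → Milton: 21+10+9+5+17 = 62
Fenby → Juniper → Quarry → Milton → Willow → Corby: 21+10+21+13+5 = 70
Fenby → Juniper → Quarry → Milton → Corby → Willow: 21+10+21+17+5 = 74
Fenby → Juniper → Quarry → Corby → Willow → Milton: 21+10+4+5+13 = 53
Fenby → Juniper → Quarry → Corby → Milton → Willow: 21+10+4+17+13 = 65
Fenby → Juniper → Milton → Willow → Quarry → Corby: 21+15+13+9+4 = 62
Fenby → Juniper → Milton → Willow → Corby → Quarry: 21+15+13+5+4 = 58
… (106 more)
Fenby → Milton → Willow → Juniper → Corby → Quarry: 16+13+2+6+4 = 41  ← best
The minimum is 41.
One shortest path: Fenby → Milton → Willow → Juniper → Corby → Quarry.

Shortest open route: 41 m.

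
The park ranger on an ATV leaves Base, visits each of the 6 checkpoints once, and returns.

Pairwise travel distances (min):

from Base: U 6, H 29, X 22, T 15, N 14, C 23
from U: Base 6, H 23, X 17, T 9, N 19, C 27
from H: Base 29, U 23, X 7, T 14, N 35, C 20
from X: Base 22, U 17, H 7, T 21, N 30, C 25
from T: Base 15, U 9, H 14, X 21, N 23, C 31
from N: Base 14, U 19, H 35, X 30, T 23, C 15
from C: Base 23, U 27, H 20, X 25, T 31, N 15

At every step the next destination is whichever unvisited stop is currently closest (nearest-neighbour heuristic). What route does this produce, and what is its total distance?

90 min along Base → U → T → H → X → C → N → Base.

Base → [U:6 / N:14 / T:15 / X:22 / C:23 / H:29] → U (6)
U → [T:9 / X:17 / N:19 / H:23 / C:27] → T (9)
T → [H:14 / X:21 / N:23 / C:31] → H (14)
H → [X:7 / C:20 / N:35] → X (7)
X → [C:25 / N:30] → C (25)
C → [N:15] → N (15)
Return N→Base: 14.
Total = 6 + 9 + 14 + 7 + 25 + 15 + 14 = 90.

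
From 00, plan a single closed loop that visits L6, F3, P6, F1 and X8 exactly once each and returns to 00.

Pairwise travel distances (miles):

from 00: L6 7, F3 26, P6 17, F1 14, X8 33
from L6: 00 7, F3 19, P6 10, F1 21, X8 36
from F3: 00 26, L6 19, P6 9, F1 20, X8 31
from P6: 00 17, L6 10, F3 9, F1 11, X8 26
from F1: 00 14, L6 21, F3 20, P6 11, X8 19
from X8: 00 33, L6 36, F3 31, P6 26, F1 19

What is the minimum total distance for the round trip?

With 5 stops there are 5!/2 = 60 distinct round trips (a route and its reverse cost the same).
00 - L6 - F3 - P6 - F1 - X8 - 00: 7+19+9+11+19+33 = 98
00 - L6 - F3 - P6 - X8 - F1 - 00: 7+19+9+26+19+14 = 94
00 - L6 - F3 - F1 - P6 - X8 - 00: 7+19+20+11+26+33 = 116
00 - L6 - F3 - F1 - X8 - P6 - 00: 7+19+20+19+26+17 = 108
00 - L6 - F3 - X8 - P6 - F1 - 00: 7+19+31+26+11+14 = 108
00 - L6 - F3 - X8 - F1 - P6 - 00: 7+19+31+19+11+17 = 104
00 - L6 - P6 - F3 - F1 - X8 - 00: 7+10+9+20+19+33 = 98
00 - L6 - P6 - F3 - X8 - F1 - 00: 7+10+9+31+19+14 = 90
00 - L6 - P6 - F1 - F3 - X8 - 00: 7+10+11+20+31+33 = 112
00 - L6 - P6 - F1 - X8 - F3 - 00: 7+10+11+19+31+26 = 104
00 - L6 - P6 - X8 - F3 - F1 - 00: 7+10+26+31+20+14 = 108
00 - L6 - P6 - X8 - F1 - F3 - 00: 7+10+26+19+20+26 = 108
00 - L6 - F1 - F3 - P6 - X8 - 00: 7+21+20+9+26+33 = 116
00 - L6 - F1 - F3 - X8 - P6 - 00: 7+21+20+31+26+17 = 122
… (46 more)
The minimum is 90.
One optimal route: 00 → L6 → P6 → F3 → X8 → F1 → 00 (or its reverse).

Shortest round trip = 90 miles.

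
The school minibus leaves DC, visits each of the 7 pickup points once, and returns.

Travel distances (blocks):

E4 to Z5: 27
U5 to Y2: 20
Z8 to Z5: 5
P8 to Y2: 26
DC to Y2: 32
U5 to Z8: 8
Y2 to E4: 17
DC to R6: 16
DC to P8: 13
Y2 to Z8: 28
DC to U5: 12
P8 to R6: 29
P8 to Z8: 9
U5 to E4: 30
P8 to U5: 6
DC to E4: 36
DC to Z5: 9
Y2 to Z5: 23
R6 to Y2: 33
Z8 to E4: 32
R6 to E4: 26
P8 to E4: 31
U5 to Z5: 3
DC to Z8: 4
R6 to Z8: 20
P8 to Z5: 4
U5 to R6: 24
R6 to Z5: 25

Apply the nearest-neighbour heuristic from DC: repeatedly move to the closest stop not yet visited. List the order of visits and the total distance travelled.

103 blocks along DC → Z8 → Z5 → U5 → P8 → Y2 → E4 → R6 → DC.

At DC the remaining stops are Z8 4, Z5 9, U5 12, P8 13, R6 16, Y2 32, E4 36; go to Z8.
At Z8 the remaining stops are Z5 5, U5 8, P8 9, R6 20, Y2 28, E4 32; go to Z5.
At Z5 the remaining stops are U5 3, P8 4, Y2 23, R6 25, E4 27; go to U5.
At U5 the remaining stops are P8 6, Y2 20, R6 24, E4 30; go to P8.
At P8 the remaining stops are Y2 26, R6 29, E4 31; go to Y2.
At Y2 the remaining stops are E4 17, R6 33; go to E4.
At E4 the remaining stops are R6 26; go to R6.
Return R6→DC: 16.
Total = 4 + 5 + 3 + 6 + 26 + 17 + 26 + 16 = 103.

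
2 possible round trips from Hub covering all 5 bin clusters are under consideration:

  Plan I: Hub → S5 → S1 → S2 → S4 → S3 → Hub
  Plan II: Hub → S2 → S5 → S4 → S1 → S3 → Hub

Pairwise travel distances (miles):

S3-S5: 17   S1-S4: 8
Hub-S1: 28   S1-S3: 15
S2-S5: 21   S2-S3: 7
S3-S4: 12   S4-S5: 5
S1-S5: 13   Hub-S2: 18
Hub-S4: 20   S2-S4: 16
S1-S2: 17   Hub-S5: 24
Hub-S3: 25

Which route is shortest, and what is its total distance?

Shortest is Plan II, total 92 miles.

Plan I: 24 + 13 + 17 + 16 + 12 + 25 = 107
Plan II: 18 + 21 + 5 + 8 + 15 + 25 = 92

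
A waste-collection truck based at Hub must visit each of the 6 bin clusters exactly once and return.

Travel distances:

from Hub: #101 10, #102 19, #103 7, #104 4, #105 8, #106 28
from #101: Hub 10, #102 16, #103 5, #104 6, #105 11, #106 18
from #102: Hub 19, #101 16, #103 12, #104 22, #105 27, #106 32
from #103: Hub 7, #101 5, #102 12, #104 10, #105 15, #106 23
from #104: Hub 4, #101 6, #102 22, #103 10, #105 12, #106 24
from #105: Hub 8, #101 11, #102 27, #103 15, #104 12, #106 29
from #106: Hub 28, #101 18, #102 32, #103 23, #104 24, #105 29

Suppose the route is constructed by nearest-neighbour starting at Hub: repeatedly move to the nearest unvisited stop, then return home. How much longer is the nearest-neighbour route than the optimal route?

Hub: #104=4, #103=7, #105=8, #101=10, #102=19, #106=28 ⇒ #104
#104: #101=6, #103=10, #105=12, #102=22, #106=24 ⇒ #101
#101: #103=5, #105=11, #102=16, #106=18 ⇒ #103
#103: #102=12, #105=15, #106=23 ⇒ #102
#102: #105=27, #106=32 ⇒ #105
#105: #106=29 ⇒ #106
NN route Hub → #104 → #101 → #103 → #102 → #105 → #106 → Hub costs 111.
Optimal: Hub → #103 → #102 → #106 → #101 → #104 → #105 → Hub costs 95 (by enumerating all 360 distinct tours).
Excess = 111 − 95 = 16.

16 longer than the optimal tour.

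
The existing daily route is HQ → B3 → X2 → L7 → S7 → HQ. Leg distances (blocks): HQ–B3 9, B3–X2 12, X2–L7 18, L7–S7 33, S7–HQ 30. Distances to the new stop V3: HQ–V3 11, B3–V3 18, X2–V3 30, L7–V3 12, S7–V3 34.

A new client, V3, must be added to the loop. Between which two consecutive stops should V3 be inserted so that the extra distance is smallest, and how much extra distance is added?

+13 blocks — insert V3 between L7 and S7.

Insertion cost between consecutive stops i–j is d(i,V3) + d(V3,j) − d(i,j):
  between HQ and B3: 11 + 18 − 9 = 20
  between B3 and X2: 18 + 30 − 12 = 36
  between X2 and L7: 30 + 12 − 18 = 24
  between L7 and S7: 12 + 34 − 33 = 13
  between S7 and HQ: 34 + 11 − 30 = 15
Cheapest insertion is between L7 and S7, adding 13.
New total = 102 + 13 = 115.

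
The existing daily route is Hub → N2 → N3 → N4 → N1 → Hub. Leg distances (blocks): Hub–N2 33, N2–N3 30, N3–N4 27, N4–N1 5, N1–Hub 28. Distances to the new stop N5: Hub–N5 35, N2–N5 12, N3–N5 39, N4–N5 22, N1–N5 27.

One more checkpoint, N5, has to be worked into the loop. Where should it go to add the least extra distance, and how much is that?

Insertion cost between consecutive stops i–j is d(i,N5) + d(N5,j) − d(i,j):
  between Hub and N2: 35 + 12 − 33 = 14
  between N2 and N3: 12 + 39 − 30 = 21
  between N3 and N4: 39 + 22 − 27 = 34
  between N4 and N1: 22 + 27 − 5 = 44
  between N1 and Hub: 27 + 35 − 28 = 34
Cheapest insertion is between Hub and N2, adding 14.
New total = 123 + 14 = 137.

Adding 14 blocks by placing N5 on the Hub–N2 leg.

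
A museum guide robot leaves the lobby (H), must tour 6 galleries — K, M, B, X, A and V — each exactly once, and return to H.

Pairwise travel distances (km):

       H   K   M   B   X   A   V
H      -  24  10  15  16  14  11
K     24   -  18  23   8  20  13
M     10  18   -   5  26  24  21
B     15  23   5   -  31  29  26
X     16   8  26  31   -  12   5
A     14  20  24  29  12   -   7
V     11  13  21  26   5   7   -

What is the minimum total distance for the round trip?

There are 360 distinct closed tours to check (reversals are equivalent).
H - K - M - B - X - A - V - H: 24+18+5+31+12+7+11 = 108
H - K - M - B - X - V - A - H: 24+18+5+31+5+7+14 = 104
H - K - M - B - A - X - V - H: 24+18+5+29+12+5+11 = 104
H - K - M - B - A - V - X - H: 24+18+5+29+7+5+16 = 104
H - K - M - B - V - X - A - H: 24+18+5+26+5+12+14 = 104
H - K - M - B - V - A - X - H: 24+18+5+26+7+12+16 = 108
H - K - M - X - B - A - V - H: 24+18+26+31+29+7+11 = 146
H - K - M - X - B - V - A - H: 24+18+26+31+26+7+14 = 146
… (352 more)
H - M - B - K - X - V - A - H: 10+5+23+8+5+7+14 = 72  ← best
The minimum is 72.
One optimal route: H → M → B → K → X → V → A → H (or its reverse).

72 km — the shortest possible round trip.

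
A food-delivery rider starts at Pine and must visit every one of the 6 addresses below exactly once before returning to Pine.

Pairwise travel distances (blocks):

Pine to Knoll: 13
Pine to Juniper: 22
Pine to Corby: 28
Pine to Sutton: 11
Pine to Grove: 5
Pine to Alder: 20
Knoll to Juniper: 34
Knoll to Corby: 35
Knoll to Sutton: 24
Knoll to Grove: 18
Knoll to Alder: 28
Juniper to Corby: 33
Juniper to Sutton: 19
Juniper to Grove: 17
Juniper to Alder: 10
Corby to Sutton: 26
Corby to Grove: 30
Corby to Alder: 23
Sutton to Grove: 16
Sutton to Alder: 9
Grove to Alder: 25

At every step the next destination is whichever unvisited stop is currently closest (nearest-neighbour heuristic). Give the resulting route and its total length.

Pine → [Grove:5 / Sutton:11 / Knoll:13 / Alder:20 / Juniper:22 / Corby:28] → Grove (5)
Grove → [Sutton:16 / Juniper:17 / Knoll:18 / Alder:25 / Corby:30] → Sutton (16)
Sutton → [Alder:9 / Juniper:19 / Knoll:24 / Corby:26] → Alder (9)
Alder → [Juniper:10 / Corby:23 / Knoll:28] → Juniper (10)
Juniper → [Corby:33 / Knoll:34] → Corby (33)
Corby → [Knoll:35] → Knoll (35)
Return Knoll→Pine: 13.
Total = 5 + 16 + 9 + 10 + 33 + 35 + 13 = 121.

Nearest-neighbour total = 121 blocks; route Pine → Grove → Sutton → Alder → Juniper → Corby → Knoll → Pine.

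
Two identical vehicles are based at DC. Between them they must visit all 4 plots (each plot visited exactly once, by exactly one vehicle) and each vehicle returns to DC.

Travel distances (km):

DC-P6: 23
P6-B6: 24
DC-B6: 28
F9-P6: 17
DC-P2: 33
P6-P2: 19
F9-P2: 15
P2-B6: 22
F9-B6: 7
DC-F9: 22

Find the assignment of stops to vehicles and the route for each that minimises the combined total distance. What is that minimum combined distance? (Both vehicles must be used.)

129 km — the smallest possible combined total.

Try each way of splitting the stops between the two vehicles (each non-empty) and, for each split, find the best tour for each vehicle:
  {F9} + {P6, P2, B6}: 44 + 92 = 136
  {P6} + {F9, P2, B6}: 46 + 83 = 129
  {F9, P6} + {P2, B6}: 62 + 83 = 145
  {P2} + {F9, P6, B6}: 66 + 75 = 141
  {F9, P2} + {P6, B6}: 70 + 75 = 145
  {P6, P2} + {F9, B6}: 75 + 57 = 132
  … (7 splits in total)
Best: vehicle 1 DC → P6 → DC = 46; vehicle 2 DC → P2 → F9 → B6 → DC = 83; combined 129.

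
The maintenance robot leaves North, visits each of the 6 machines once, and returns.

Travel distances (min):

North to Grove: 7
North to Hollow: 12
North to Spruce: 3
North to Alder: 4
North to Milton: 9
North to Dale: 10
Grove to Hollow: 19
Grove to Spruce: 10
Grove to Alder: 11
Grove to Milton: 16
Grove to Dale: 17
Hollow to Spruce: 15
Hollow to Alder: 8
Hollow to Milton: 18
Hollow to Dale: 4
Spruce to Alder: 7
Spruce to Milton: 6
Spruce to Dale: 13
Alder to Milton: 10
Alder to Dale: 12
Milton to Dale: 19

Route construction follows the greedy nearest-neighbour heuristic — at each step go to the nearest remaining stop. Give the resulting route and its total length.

North → [Spruce:3 / Alder:4 / Grove:7 / Milton:9 / Dale:10 / Hollow:12] → Spruce (3)
Spruce → [Milton:6 / Alder:7 / Grove:10 / Dale:13 / Hollow:15] → Milton (6)
Milton → [Alder:10 / Grove:16 / Hollow:18 / Dale:19] → Alder (10)
Alder → [Hollow:8 / Grove:11 / Dale:12] → Hollow (8)
Hollow → [Dale:4 / Grove:19] → Dale (4)
Dale → [Grove:17] → Grove (17)
Return Grove→North: 7.
Total = 3 + 6 + 10 + 8 + 4 + 17 + 7 = 55.

Nearest-neighbour total = 55 min; route North → Spruce → Milton → Alder → Hollow → Dale → Grove → North.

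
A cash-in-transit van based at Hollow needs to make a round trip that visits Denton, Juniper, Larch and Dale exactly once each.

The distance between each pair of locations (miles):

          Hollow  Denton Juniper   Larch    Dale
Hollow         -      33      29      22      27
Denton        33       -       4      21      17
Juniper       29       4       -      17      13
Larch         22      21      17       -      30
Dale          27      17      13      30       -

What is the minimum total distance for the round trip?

There are 12 distinct closed tours to check (reversals are equivalent).
Hollow-Denton-Juniper-Larch-Dale-Hollow: 33+4+17+30+27 = 111
Hollow-Denton-Juniper-Dale-Larch-Hollow: 33+4+13+30+22 = 102
Hollow-Denton-Larch-Juniper-Dale-Hollow: 33+21+17+13+27 = 111
Hollow-Denton-Larch-Dale-Juniper-Hollow: 33+21+30+13+29 = 126
Hollow-Denton-Dale-Juniper-Larch-Hollow: 33+17+13+17+22 = 102
Hollow-Denton-Dale-Larch-Juniper-Hollow: 33+17+30+17+29 = 126
Hollow-Juniper-Denton-Larch-Dale-Hollow: 29+4+21+30+27 = 111
Hollow-Juniper-Denton-Dale-Larch-Hollow: 29+4+17+30+22 = 102
Hollow-Juniper-Larch-Denton-Dale-Hollow: 29+17+21+17+27 = 111
Hollow-Juniper-Dale-Denton-Larch-Hollow: 29+13+17+21+22 = 102
Hollow-Larch-Denton-Juniper-Dale-Hollow: 22+21+4+13+27 = 87
Hollow-Larch-Juniper-Denton-Dale-Hollow: 22+17+4+17+27 = 87
The minimum is 87.
One optimal route: Hollow → Larch → Denton → Juniper → Dale → Hollow (or its reverse).

87 miles — the shortest possible round trip.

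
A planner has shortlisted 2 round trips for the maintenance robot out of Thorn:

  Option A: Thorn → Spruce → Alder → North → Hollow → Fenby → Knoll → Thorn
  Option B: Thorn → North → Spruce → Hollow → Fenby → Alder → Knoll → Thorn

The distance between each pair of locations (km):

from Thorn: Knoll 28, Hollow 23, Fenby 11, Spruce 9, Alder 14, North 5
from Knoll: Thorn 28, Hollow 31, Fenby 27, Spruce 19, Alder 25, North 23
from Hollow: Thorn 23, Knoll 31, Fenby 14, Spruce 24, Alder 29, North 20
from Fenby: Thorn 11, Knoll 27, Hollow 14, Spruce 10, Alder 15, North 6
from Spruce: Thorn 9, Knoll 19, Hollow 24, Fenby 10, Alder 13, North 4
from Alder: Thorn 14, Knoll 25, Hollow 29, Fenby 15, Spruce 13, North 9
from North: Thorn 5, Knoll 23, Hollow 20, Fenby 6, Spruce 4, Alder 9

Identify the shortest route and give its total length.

Shortest is Option B, total 115 km.

Option A: 9 + 13 + 9 + 20 + 14 + 27 + 28 = 120
Option B: 5 + 4 + 24 + 14 + 15 + 25 + 28 = 115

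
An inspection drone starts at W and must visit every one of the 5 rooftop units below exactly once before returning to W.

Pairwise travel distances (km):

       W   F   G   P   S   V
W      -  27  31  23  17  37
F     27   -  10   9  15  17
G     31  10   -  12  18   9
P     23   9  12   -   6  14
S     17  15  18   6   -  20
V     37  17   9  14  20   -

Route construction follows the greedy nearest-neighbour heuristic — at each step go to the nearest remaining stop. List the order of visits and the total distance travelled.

Nearest-neighbour total = 88 km; route W → S → P → F → G → V → W.

W → [S:17 / P:23 / F:27 / G:31 / V:37] → S (17)
S → [P:6 / F:15 / G:18 / V:20] → P (6)
P → [F:9 / G:12 / V:14] → F (9)
F → [G:10 / V:17] → G (10)
G → [V:9] → V (9)
Return V→W: 37.
Total = 17 + 6 + 9 + 10 + 9 + 37 = 88.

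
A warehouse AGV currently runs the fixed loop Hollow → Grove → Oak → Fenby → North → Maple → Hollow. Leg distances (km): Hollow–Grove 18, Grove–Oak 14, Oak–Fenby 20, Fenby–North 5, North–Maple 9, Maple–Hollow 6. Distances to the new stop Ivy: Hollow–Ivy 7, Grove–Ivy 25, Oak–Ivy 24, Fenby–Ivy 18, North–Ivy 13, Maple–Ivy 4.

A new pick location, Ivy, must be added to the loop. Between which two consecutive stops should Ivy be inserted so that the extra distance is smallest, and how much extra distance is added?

Minimum extra distance: 5 km, inserting Ivy between Maple and Hollow.

Insertion cost between consecutive stops i–j is d(i,Ivy) + d(Ivy,j) − d(i,j):
  between Hollow and Grove: 7 + 25 − 18 = 14
  between Grove and Oak: 25 + 24 − 14 = 35
  between Oak and Fenby: 24 + 18 − 20 = 22
  between Fenby and North: 18 + 13 − 5 = 26
  between North and Maple: 13 + 4 − 9 = 8
  between Maple and Hollow: 4 + 7 − 6 = 5
Cheapest insertion is between Maple and Hollow, adding 5.
New total = 72 + 5 = 77.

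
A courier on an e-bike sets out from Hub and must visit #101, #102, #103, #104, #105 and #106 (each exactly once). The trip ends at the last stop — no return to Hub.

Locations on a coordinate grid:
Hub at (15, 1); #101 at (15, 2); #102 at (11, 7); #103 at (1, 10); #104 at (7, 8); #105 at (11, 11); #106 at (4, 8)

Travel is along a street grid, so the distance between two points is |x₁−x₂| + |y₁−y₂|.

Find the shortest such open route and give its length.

29 — the minimum one-way total.

There are 6! = 720 possible orderings.
Hub→#101→#102→#103→#104→#105→#106: 1+9+13+8+7+10 = 48
Hub→#101→#102→#103→#104→#106→#105: 1+9+13+8+3+10 = 44
Hub→#101→#102→#103→#105→#104→#106: 1+9+13+11+7+3 = 44
Hub→#101→#102→#103→#105→#106→#104: 1+9+13+11+10+3 = 47
Hub→#101→#102→#103→#106→#104→#105: 1+9+13+5+3+7 = 38
Hub→#101→#102→#103→#106→#105→#104: 1+9+13+5+10+7 = 45
Hub→#101→#102→#104→#103→#105→#106: 1+9+5+8+11+10 = 44
Hub→#101→#102→#104→#103→#106→#105: 1+9+5+8+5+10 = 38
… (712 more)
Hub→#101→#102→#105→#104→#106→#103: 1+9+4+7+3+5 = 29  ← best
The minimum is 29.
One shortest path: Hub → #101 → #102 → #105 → #104 → #106 → #103.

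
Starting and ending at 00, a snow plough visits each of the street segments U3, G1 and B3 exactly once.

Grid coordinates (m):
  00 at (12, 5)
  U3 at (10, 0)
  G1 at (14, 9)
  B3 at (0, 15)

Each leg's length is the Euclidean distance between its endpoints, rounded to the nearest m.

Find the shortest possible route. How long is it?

Shortest round trip = 42 m.

00 - U3 - G1 - B3 - 00: 5+10+15+16 = 46
00 - U3 - B3 - G1 - 00: 5+18+15+4 = 42
00 - G1 - U3 - B3 - 00: 4+10+18+16 = 48
The minimum is 42.
One optimal route: 00 → U3 → B3 → G1 → 00 (or its reverse).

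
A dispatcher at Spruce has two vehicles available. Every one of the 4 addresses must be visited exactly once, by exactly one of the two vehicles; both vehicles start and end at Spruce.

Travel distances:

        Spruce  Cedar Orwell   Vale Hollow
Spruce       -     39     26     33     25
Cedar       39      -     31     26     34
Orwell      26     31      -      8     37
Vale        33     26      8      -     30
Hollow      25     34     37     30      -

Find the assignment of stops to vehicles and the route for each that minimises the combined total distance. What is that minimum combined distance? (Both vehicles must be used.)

Minimum combined distance: 149.

Check every non-empty split of the stops between the two vehicles; for each half take its own optimal tour:
  {Cedar} + {Orwell, Vale, Hollow}: 78 + 89 = 167
  {Orwell} + {Cedar, Vale, Hollow}: 52 + 118 = 170
  {Cedar, Orwell} + {Vale, Hollow}: 96 + 88 = 184
  {Vale} + {Cedar, Orwell, Hollow}: 66 + 116 = 182
  {Cedar, Vale} + {Orwell, Hollow}: 98 + 88 = 186
  {Orwell, Vale} + {Cedar, Hollow}: 67 + 98 = 165
  … (7 splits in total)
  {Cedar, Orwell, Vale} + {Hollow}: 99 + 50 = 149  ← best
Best: vehicle 1 Spruce → Cedar → Vale → Orwell → Spruce = 99; vehicle 2 Spruce → Hollow → Spruce = 50; combined 149.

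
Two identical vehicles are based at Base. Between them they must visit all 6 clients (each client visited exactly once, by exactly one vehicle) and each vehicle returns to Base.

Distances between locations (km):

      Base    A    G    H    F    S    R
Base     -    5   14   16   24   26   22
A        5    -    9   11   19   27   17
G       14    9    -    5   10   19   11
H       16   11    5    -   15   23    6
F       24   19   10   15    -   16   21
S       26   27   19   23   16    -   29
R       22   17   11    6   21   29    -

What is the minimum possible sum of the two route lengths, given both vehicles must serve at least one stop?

95 km — the smallest possible combined total.

Check every non-empty split of the stops between the two vehicles; for each half take its own optimal tour:
  {A} + {G, H, F, S, R}: 10 + 85 = 95
  {G} + {A, H, F, S, R}: 28 + 85 = 113
  {A, G} + {H, F, S, R}: 28 + 85 = 113
  {H} + {A, G, F, S, R}: 32 + 85 = 117
  {A, H} + {G, F, S, R}: 32 + 85 = 117
  {G, H} + {A, F, S, R}: 35 + 85 = 120
  … (31 splits in total)
Best: vehicle 1 Base → A → Base = 10; vehicle 2 Base → H → R → G → F → S → Base = 85; combined 95.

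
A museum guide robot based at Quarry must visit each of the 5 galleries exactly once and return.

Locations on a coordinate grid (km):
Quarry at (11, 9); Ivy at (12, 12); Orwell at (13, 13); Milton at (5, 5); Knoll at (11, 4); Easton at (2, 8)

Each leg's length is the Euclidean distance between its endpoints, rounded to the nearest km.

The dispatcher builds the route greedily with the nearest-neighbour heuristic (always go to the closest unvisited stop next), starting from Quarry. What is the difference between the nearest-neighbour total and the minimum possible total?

Excess over optimum: 1 km.

From Quarry: Ivy=3, Orwell=4, Knoll=5, Milton=7, Easton=9 → choose Ivy (3).
From Ivy: Orwell=1, Knoll=8, Milton=10, Easton=11 → choose Orwell (1).
From Orwell: Knoll=9, Milton=11, Easton=12 → choose Knoll (9).
From Knoll: Milton=6, Easton=10 → choose Milton (6).
From Milton: Easton=4 → choose Easton (4).
NN route Quarry → Ivy → Orwell → Knoll → Milton → Easton → Quarry costs 32.
Optimal: Quarry → Ivy → Orwell → Easton → Milton → Knoll → Quarry costs 31 (by enumerating all 60 distinct tours).
Excess = 32 − 31 = 1.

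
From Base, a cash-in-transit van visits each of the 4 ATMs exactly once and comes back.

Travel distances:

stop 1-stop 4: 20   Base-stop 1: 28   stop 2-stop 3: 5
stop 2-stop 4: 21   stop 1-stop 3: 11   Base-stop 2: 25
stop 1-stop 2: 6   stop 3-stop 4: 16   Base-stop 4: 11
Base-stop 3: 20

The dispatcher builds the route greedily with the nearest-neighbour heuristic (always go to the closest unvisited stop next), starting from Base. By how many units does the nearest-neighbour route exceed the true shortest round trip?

Base: stop 4=11, stop 3=20, stop 2=25, stop 1=28 ⇒ stop 4
stop 4: stop 3=16, stop 1=20, stop 2=21 ⇒ stop 3
stop 3: stop 2=5, stop 1=11 ⇒ stop 2
stop 2: stop 1=6 ⇒ stop 1
NN route Base → stop 4 → stop 3 → stop 2 → stop 1 → Base costs 66.
Optimal: Base → stop 3 → stop 2 → stop 1 → stop 4 → Base costs 62 (by enumerating all 12 distinct tours).
Excess = 66 − 62 = 4.

Excess over optimum: 4.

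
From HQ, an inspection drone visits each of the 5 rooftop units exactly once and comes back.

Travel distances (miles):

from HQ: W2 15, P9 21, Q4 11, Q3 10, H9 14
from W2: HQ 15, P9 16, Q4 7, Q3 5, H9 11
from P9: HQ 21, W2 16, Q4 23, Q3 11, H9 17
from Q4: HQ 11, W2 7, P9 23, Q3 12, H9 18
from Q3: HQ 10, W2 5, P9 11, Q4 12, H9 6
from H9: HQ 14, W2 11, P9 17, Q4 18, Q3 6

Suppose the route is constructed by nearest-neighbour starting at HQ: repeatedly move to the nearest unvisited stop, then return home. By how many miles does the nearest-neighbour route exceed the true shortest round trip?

13 miles longer than the optimal tour.

From HQ: Q3=10, Q4=11, H9=14, W2=15, P9=21 → choose Q3 (10).
From Q3: W2=5, H9=6, P9=11, Q4=12 → choose W2 (5).
From W2: Q4=7, H9=11, P9=16 → choose Q4 (7).
From Q4: H9=18, P9=23 → choose H9 (18).
From H9: P9=17 → choose P9 (17).
NN route HQ → Q3 → W2 → Q4 → H9 → P9 → HQ costs 78.
Optimal: HQ → Q4 → W2 → P9 → Q3 → H9 → HQ costs 65 (by enumerating all 60 distinct tours).
Excess = 78 − 65 = 13.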